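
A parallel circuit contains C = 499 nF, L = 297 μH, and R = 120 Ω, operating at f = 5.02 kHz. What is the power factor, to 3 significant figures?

ω = 2πf = 31540 rad/s
X_L = ωL = 9.37 Ω
X_C = 1/(ωC) = 63.5 Ω
Parallel: admittances add. Y = 1/R + 1/(jωL) + jωC
Y = (0.00833 − j0.0910) S
|Y| = 0.0914 S → |Z| = 1/|Y| = 10.9 Ω, ∠Z = −∠Y = 84.8°
cos φ = cos(84.8°) = 0.0912

0.0912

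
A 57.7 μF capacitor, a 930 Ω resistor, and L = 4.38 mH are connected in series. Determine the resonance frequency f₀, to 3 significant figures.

317 Hz

ω₀ = 1/√(LC) = 1/√(0.00438 × 5.77e-05) = 1989 rad/s
f₀ = ω₀/(2π) = 317 Hz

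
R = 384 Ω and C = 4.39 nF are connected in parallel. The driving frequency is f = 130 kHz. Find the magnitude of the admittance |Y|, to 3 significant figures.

4.43 mS

ω = 2πf = 816800 rad/s
X_C = 1/(ωC) = 279 Ω
Parallel: admittances add. Y = 1/R + jωC
Y = (0.00260 + j0.00359) S
|Y| = 0.00443 S → |Z| = 1/|Y| = 226 Ω, ∠Z = −∠Y = -54.0°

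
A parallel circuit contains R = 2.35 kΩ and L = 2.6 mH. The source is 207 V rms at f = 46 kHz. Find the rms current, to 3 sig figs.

ω = 2πf = 289000 rad/s
X_L = ωL = 751 Ω
Parallel: admittances add. Y = 1/R + 1/(jωL)
Y = (0.000426 − j0.00133) S
|Y| = 0.00140 S → |Z| = 1/|Y| = 716 Ω, ∠Z = −∠Y = 72.3°
I = V/|Z| = 207/716 = 289 mA

289 mA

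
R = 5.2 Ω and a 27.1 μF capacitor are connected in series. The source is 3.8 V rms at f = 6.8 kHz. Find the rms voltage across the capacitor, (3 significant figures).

ω = 2πf = 42730 rad/s
X_C = 1/(ωC) = 0.864 Ω
Z = 5.20 − j0.864 Ω
|Z| = √(5.20² + 0.864²) = 5.27 Ω
I = V/|Z| = 721 mA
V_C = I·|Z_C| = 0.721 × 0.864 = 0.623 V

0.623 V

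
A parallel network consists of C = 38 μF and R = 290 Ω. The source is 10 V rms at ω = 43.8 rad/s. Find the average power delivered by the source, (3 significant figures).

345 mW

X_C = 1/(ωC) = 601 Ω
Parallel: admittances add. Y = 1/R + jωC
Y = (0.00345 + j0.00166) S
|Y| = 0.00383 S → |Z| = 1/|Y| = 261 Ω, ∠Z = −∠Y = -25.8°
I = V/|Z| = 38.3 mA
P = VI cos φ = 10 × 0.0383 × cos(-25.8°) = 345 mW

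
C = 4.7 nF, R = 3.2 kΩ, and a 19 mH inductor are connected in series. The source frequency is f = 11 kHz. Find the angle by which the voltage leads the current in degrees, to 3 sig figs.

-28.9°

ω = 2πf = 69120 rad/s
X_L = ωL = 1310 Ω
X_C = 1/(ωC) = 3080 Ω
Net reactance X = X_L − X_C = -1770 Ω
Z = 3200 − j1770 Ω
|Z| = √(3200² + 1770²) = 3650 Ω
∠Z = arctan(-1770/3200) = -28.9°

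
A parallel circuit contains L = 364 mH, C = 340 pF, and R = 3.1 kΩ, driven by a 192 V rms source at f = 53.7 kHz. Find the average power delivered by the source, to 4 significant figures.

ω = 2πf = 337400 rad/s
X_L = ωL = 122800 Ω
X_C = 1/(ωC) = 8717 Ω
Parallel: admittances add. Y = 1/R + 1/(jωL) + jωC
Y = (0.0003226 + j0.0001066) S
|Y| = 0.0003397 S → |Z| = 1/|Y| = 2944 Ω, ∠Z = −∠Y = -18.28°
I = V/|Z| = 65.23 mA
P = VI cos φ = 192 × 0.06523 × cos(-18.28°) = 11.89 W

11.89 W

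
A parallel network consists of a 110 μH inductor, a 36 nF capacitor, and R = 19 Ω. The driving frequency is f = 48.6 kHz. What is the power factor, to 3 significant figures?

0.942

ω = 2πf = 305400 rad/s
X_L = ωL = 33.6 Ω
X_C = 1/(ωC) = 91.0 Ω
Parallel: admittances add. Y = 1/R + 1/(jωL) + jωC
Y = (0.0526 − j0.0188) S
|Y| = 0.0559 S → |Z| = 1/|Y| = 17.9 Ω, ∠Z = −∠Y = 19.6°
cos φ = cos(19.6°) = 0.942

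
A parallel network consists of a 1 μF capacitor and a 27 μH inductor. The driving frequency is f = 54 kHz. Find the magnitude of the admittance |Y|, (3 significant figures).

ω = 2πf = 339300 rad/s
X_L = ωL = 9.16 Ω
X_C = 1/(ωC) = 2.95 Ω
Parallel: admittances add. Y = 1/(jωL) + jωC
Y = (0 + j0.230) S
|Y| = 0.230 S → |Z| = 1/|Y| = 4.35 Ω, ∠Z = −∠Y = -90.0°

230 mS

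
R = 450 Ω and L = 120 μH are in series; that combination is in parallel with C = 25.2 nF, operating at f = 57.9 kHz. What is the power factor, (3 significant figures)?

0.239

ω = 2πf = 363800 rad/s
X_L = ωL = 43.7 Ω
X_C = 1/(ωC) = 109 Ω
Branch 1 (R+jX_L): Z₁ = 450 + j43.7 Ω, |Z₁| = 452 Ω
Branch 2 (−jX_C): Z₂ = −j109 Ω
Parallel: Z = Z₁Z₂/(Z₁+Z₂), |Z| = 108 Ω, ∠Z = -76.2°
cos φ = cos(-76.2°) = 0.239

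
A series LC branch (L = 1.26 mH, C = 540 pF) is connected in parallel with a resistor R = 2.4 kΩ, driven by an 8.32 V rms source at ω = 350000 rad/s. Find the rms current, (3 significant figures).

3.87 mA

X_L = ωL = 441 Ω
X_C = 1/(ωC) = 5290 Ω
Branch 1: Z₁ = R = 2400 Ω
Branch 2 (series LC): Z₂ = j(X_L − X_C) = −j4850 Ω
Parallel: Z = Z₁Z₂/(Z₁+Z₂), |Z| = 2150 Ω, ∠Z = -26.3°
I = V/|Z| = 8.32/2150 = 3.87 mA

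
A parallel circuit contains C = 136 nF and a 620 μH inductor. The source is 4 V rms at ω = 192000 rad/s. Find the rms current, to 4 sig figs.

X_L = ωL = 119.0 Ω
X_C = 1/(ωC) = 38.30 Ω
Parallel: admittances add. Y = 1/(jωL) + jωC
Y = (0 + j0.01771) S
|Y| = 0.01771 S → |Z| = 1/|Y| = 56.46 Ω, ∠Z = −∠Y = -90.00°
I = V/|Z| = 4/56.46 = 70.85 mA

70.85 mA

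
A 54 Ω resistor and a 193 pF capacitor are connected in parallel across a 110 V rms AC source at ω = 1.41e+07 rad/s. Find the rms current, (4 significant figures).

X_C = 1/(ωC) = 367.5 Ω
Parallel: admittances add. Y = 1/R + jωC
Y = (0.01852 + j0.002721) S
|Y| = 0.01872 S → |Z| = 1/|Y| = 53.43 Ω, ∠Z = −∠Y = -8.360°
I = V/|Z| = 110/53.43 = 2.059 A

2.059 A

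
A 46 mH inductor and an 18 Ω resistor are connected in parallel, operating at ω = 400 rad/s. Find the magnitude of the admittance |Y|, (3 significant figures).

X_L = ωL = 18.4 Ω
Parallel: admittances add. Y = 1/R + 1/(jωL)
Y = (0.0556 − j0.0543) S
|Y| = 0.0777 S → |Z| = 1/|Y| = 12.9 Ω, ∠Z = −∠Y = 44.4°

77.7 mS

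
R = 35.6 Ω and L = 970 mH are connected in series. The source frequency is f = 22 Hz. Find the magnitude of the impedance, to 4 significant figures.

ω = 2πf = 138.2 rad/s
X_L = ωL = 134.1 Ω
Z = 35.60 + j134.1 Ω
|Z| = √(35.60² + 134.1²) = 138.7 Ω

138.7 Ω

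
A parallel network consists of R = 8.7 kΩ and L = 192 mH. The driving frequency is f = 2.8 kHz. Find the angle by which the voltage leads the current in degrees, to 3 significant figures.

68.8°

ω = 2πf = 17590 rad/s
X_L = ωL = 3380 Ω
Parallel: admittances add. Y = 1/R + 1/(jωL)
Y = (0.000115 − j0.000296) S
|Y| = 0.000318 S → |Z| = 1/|Y| = 3150 Ω, ∠Z = −∠Y = 68.8°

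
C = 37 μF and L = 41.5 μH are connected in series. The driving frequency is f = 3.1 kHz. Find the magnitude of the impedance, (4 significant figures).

ω = 2πf = 19480 rad/s
X_L = ωL = 0.8083 Ω
X_C = 1/(ωC) = 1.388 Ω
Net reactance X = X_L − X_C = -0.5792 Ω
Z = − j0.5792 Ω
|Z| = √(0² + 0.5792²) = 0.5792 Ω

0.5792 Ω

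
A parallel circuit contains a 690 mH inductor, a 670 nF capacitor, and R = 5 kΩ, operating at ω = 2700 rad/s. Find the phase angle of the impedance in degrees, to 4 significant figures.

X_L = ωL = 1863 Ω
X_C = 1/(ωC) = 552.8 Ω
Parallel: admittances add. Y = 1/R + 1/(jωL) + jωC
Y = (0.0002000 + j0.001272) S
|Y| = 0.001288 S → |Z| = 1/|Y| = 776.5 Ω, ∠Z = −∠Y = -81.07°

-81.07°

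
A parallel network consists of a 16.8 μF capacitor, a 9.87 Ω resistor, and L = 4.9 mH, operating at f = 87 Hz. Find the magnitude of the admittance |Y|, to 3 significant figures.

ω = 2πf = 546.6 rad/s
X_L = ωL = 2.68 Ω
X_C = 1/(ωC) = 109 Ω
Parallel: admittances add. Y = 1/R + 1/(jωL) + jωC
Y = (0.101 − j0.364) S
|Y| = 0.378 S → |Z| = 1/|Y| = 2.65 Ω, ∠Z = −∠Y = 74.5°

378 mS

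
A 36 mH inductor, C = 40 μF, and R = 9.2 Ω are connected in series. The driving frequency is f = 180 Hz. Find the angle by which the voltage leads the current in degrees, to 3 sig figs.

ω = 2πf = 1131 rad/s
X_L = ωL = 40.7 Ω
X_C = 1/(ωC) = 22.1 Ω
Net reactance X = X_L − X_C = 18.6 Ω
Z = 9.20 + j18.6 Ω
|Z| = √(9.20² + 18.6²) = 20.8 Ω
∠Z = arctan(18.6/9.20) = 63.7°

63.7°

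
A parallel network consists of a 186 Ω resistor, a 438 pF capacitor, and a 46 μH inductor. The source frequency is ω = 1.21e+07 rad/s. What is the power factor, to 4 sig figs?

X_L = ωL = 556.6 Ω
X_C = 1/(ωC) = 188.7 Ω
Parallel: admittances add. Y = 1/R + 1/(jωL) + jωC
Y = (0.005376 + j0.003503) S
|Y| = 0.006417 S → |Z| = 1/|Y| = 155.8 Ω, ∠Z = −∠Y = -33.09°
cos φ = cos(-33.09°) = 0.8378

0.8378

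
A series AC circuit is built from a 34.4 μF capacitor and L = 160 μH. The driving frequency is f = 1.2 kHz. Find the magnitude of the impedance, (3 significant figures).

2.65 Ω

ω = 2πf = 7540 rad/s
X_L = ωL = 1.21 Ω
X_C = 1/(ωC) = 3.86 Ω
Net reactance X = X_L − X_C = -2.65 Ω
Z = − j2.65 Ω
|Z| = √(0² + 2.65²) = 2.65 Ω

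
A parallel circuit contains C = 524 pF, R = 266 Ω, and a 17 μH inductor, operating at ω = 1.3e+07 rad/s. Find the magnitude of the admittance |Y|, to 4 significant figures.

4.400 mS

X_L = ωL = 221.0 Ω
X_C = 1/(ωC) = 146.8 Ω
Parallel: admittances add. Y = 1/R + 1/(jωL) + jωC
Y = (0.003759 + j0.002287) S
|Y| = 0.004400 S → |Z| = 1/|Y| = 227.2 Ω, ∠Z = −∠Y = -31.32°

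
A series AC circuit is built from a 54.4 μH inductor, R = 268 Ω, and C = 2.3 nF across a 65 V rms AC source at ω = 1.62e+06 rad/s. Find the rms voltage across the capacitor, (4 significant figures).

X_L = ωL = 88.13 Ω
X_C = 1/(ωC) = 268.4 Ω
Net reactance X = X_L − X_C = -180.3 Ω
Z = 268.0 − j180.3 Ω
|Z| = √(268.0² + 180.3²) = 323.0 Ω
I = V/|Z| = 201.3 mA
V_C = I·|Z_C| = 0.2013 × 268.4 = 54.01 V

54.01 V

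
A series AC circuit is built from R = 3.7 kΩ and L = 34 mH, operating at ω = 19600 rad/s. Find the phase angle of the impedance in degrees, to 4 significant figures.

10.21°

X_L = ωL = 666.4 Ω
Z = 3700 + j666.4 Ω
|Z| = √(3700² + 666.4²) = 3760 Ω
∠Z = arctan(666.4/3700) = 10.21°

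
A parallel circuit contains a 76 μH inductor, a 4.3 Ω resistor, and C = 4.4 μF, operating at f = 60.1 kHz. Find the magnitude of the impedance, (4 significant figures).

ω = 2πf = 377600 rad/s
X_L = ωL = 28.70 Ω
X_C = 1/(ωC) = 0.6019 Ω
Parallel: admittances add. Y = 1/R + 1/(jωL) + jωC
Y = (0.2326 + j1.627) S
|Y| = 1.643 S → |Z| = 1/|Y| = 0.6086 Ω, ∠Z = −∠Y = -81.86°

0.6086 Ω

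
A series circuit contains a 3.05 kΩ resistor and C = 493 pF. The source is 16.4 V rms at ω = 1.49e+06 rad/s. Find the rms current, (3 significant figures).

X_C = 1/(ωC) = 1360 Ω
Z = 3050 − j1360 Ω
|Z| = √(3050² + 1360²) = 3340 Ω
I = V/|Z| = 16.4/3340 = 4.91 mA

4.91 mA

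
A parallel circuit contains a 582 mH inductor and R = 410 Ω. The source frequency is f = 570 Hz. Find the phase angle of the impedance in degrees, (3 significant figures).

11.1°

ω = 2πf = 3581 rad/s
X_L = ωL = 2080 Ω
Parallel: admittances add. Y = 1/R + 1/(jωL)
Y = (0.00244 − j0.000480) S
|Y| = 0.00249 S → |Z| = 1/|Y| = 402 Ω, ∠Z = −∠Y = 11.1°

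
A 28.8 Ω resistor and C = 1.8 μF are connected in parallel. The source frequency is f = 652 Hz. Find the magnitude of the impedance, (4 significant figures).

ω = 2πf = 4097 rad/s
X_C = 1/(ωC) = 135.6 Ω
Parallel: admittances add. Y = 1/R + jωC
Y = (0.03472 + j0.007374) S
|Y| = 0.03550 S → |Z| = 1/|Y| = 28.17 Ω, ∠Z = −∠Y = -11.99°

28.17 Ω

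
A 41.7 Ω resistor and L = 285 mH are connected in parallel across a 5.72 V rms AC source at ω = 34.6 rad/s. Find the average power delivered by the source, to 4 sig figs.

784.6 mW

X_L = ωL = 9.861 Ω
Parallel: admittances add. Y = 1/R + 1/(jωL)
Y = (0.02398 − j0.1014) S
|Y| = 0.1042 S → |Z| = 1/|Y| = 9.596 Ω, ∠Z = −∠Y = 76.70°
I = V/|Z| = 596.1 mA
P = VI cos φ = 5.72 × 0.5961 × cos(76.70°) = 784.6 mW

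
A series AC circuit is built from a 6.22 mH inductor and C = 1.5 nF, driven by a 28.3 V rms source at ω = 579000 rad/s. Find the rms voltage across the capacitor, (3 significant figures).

X_L = ωL = 3600 Ω
X_C = 1/(ωC) = 1150 Ω
Net reactance X = X_L − X_C = 2450 Ω
Z = j2450 Ω
|Z| = √(0² + 2450²) = 2450 Ω
I = V/|Z| = 11.6 mA
V_C = I·|Z_C| = 0.0116 × 1150 = 13.3 V

13.3 V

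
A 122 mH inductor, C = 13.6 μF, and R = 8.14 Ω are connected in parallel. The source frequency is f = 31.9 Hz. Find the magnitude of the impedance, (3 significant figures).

7.77 Ω

ω = 2πf = 200.4 rad/s
X_L = ωL = 24.5 Ω
X_C = 1/(ωC) = 367 Ω
Parallel: admittances add. Y = 1/R + 1/(jωL) + jωC
Y = (0.123 − j0.0382) S
|Y| = 0.129 S → |Z| = 1/|Y| = 7.77 Ω, ∠Z = −∠Y = 17.3°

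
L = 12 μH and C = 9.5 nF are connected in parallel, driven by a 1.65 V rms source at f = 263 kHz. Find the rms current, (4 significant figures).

57.31 mA

ω = 2πf = 1.652e+06 rad/s
X_L = ωL = 19.83 Ω
X_C = 1/(ωC) = 63.70 Ω
Parallel: admittances add. Y = 1/(jωL) + jωC
Y = (0 − j0.03473) S
|Y| = 0.03473 S → |Z| = 1/|Y| = 28.79 Ω, ∠Z = −∠Y = 90.00°
I = V/|Z| = 1.65/28.79 = 57.31 mA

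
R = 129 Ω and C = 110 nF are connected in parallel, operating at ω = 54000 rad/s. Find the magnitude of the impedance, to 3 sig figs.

102 Ω

X_C = 1/(ωC) = 168 Ω
Parallel: admittances add. Y = 1/R + jωC
Y = (0.00775 + j0.00594) S
|Y| = 0.00977 S → |Z| = 1/|Y| = 102 Ω, ∠Z = −∠Y = -37.5°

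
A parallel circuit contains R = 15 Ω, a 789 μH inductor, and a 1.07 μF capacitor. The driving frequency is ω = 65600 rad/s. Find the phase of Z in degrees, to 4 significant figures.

X_L = ωL = 51.76 Ω
X_C = 1/(ωC) = 14.25 Ω
Parallel: admittances add. Y = 1/R + 1/(jωL) + jωC
Y = (0.06667 + j0.05087) S
|Y| = 0.08386 S → |Z| = 1/|Y| = 11.92 Ω, ∠Z = −∠Y = -37.35°

-37.35°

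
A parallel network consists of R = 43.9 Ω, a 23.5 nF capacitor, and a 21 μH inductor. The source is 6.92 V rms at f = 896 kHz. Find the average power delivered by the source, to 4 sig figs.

ω = 2πf = 5.63e+06 rad/s
X_L = ωL = 118.2 Ω
X_C = 1/(ωC) = 7.559 Ω
Parallel: admittances add. Y = 1/R + 1/(jωL) + jωC
Y = (0.02278 + j0.1238) S
|Y| = 0.1259 S → |Z| = 1/|Y| = 7.942 Ω, ∠Z = −∠Y = -79.58°
I = V/|Z| = 871.4 mA
P = VI cos φ = 6.92 × 0.8714 × cos(-79.58°) = 1.091 W

1.091 W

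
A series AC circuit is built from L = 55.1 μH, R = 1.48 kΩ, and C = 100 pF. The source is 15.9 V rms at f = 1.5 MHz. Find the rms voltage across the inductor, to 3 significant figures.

ω = 2πf = 9.425e+06 rad/s
X_L = ωL = 519 Ω
X_C = 1/(ωC) = 1060 Ω
Net reactance X = X_L − X_C = -542 Ω
Z = 1480 − j542 Ω
|Z| = √(1480² + 542²) = 1580 Ω
I = V/|Z| = 10.1 mA
V_L = I·|Z_L| = 0.0101 × 519 = 5.24 V

5.24 V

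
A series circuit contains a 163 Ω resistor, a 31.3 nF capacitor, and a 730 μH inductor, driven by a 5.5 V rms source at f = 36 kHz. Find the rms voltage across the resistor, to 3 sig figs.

5.44 V

ω = 2πf = 226200 rad/s
X_L = ωL = 165 Ω
X_C = 1/(ωC) = 141 Ω
Net reactance X = X_L − X_C = 23.9 Ω
Z = 163 + j23.9 Ω
|Z| = √(163² + 23.9²) = 165 Ω
I = V/|Z| = 33.4 mA
V_R = I·|Z_R| = 0.0334 × 163 = 5.44 V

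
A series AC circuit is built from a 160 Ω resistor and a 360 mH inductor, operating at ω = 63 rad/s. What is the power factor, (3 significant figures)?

0.990

X_L = ωL = 22.7 Ω
Z = 160 + j22.7 Ω
|Z| = √(160² + 22.7²) = 162 Ω
∠Z = arctan(22.7/160) = 8.07°
cos φ = cos(8.07°) = 0.990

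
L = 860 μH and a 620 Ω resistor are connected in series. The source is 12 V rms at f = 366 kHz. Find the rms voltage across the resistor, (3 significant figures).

ω = 2πf = 2.3e+06 rad/s
X_L = ωL = 1980 Ω
Z = 620 + j1980 Ω
|Z| = √(620² + 1980²) = 2070 Ω
I = V/|Z| = 5.79 mA
V_R = I·|Z_R| = 0.00579 × 620 = 3.59 V

3.59 V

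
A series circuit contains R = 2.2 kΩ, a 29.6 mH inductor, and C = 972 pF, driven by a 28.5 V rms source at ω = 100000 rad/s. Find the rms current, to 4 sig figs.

3.725 mA

X_L = ωL = 2960 Ω
X_C = 1/(ωC) = 10290 Ω
Net reactance X = X_L − X_C = -7328 Ω
Z = 2200 − j7328 Ω
|Z| = √(2200² + 7328²) = 7651 Ω
I = V/|Z| = 28.5/7651 = 3.725 mA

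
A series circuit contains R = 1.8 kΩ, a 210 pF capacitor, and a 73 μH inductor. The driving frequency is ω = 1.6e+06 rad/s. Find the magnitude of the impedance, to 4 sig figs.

3379 Ω

X_L = ωL = 116.8 Ω
X_C = 1/(ωC) = 2976 Ω
Net reactance X = X_L − X_C = -2859 Ω
Z = 1800 − j2859 Ω
|Z| = √(1800² + 2859²) = 3379 Ω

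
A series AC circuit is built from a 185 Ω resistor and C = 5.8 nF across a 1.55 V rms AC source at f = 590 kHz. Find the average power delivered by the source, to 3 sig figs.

12.2 mW

ω = 2πf = 3.707e+06 rad/s
X_C = 1/(ωC) = 46.5 Ω
Z = 185 − j46.5 Ω
|Z| = √(185² + 46.5²) = 191 Ω
∠Z = arctan(-46.5/185) = -14.1°
I = V/|Z| = 8.13 mA
P = VI cos φ = 1.55 × 0.00813 × cos(-14.1°) = 12.2 mW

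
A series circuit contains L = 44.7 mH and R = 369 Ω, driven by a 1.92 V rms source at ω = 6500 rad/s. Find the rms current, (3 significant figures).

X_L = ωL = 291 Ω
Z = 369 + j291 Ω
|Z| = √(369² + 291²) = 470 Ω
I = V/|Z| = 1.92/470 = 4.09 mA

4.09 mA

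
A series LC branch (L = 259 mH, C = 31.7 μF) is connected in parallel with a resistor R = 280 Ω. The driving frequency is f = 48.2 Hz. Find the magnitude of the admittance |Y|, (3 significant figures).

39.0 mS

ω = 2πf = 302.8 rad/s
X_L = ωL = 78.4 Ω
X_C = 1/(ωC) = 104 Ω
Branch 1: Z₁ = R = 280 Ω
Branch 2 (series LC): Z₂ = j(X_L − X_C) = −j25.7 Ω
Parallel: Z = Z₁Z₂/(Z₁+Z₂), |Z| = 25.6 Ω, ∠Z = -84.8°
|Y| = 1/|Z| = 39.0 mS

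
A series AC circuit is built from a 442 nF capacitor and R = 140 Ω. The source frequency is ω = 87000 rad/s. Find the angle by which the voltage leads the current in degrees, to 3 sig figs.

-10.5°

X_C = 1/(ωC) = 26.0 Ω
Z = 140 − j26.0 Ω
|Z| = √(140² + 26.0²) = 142 Ω
∠Z = arctan(-26.0/140) = -10.5°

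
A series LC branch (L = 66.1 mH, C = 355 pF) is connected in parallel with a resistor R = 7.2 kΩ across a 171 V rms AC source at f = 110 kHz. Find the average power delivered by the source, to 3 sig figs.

4.06 W

ω = 2πf = 691200 rad/s
X_L = ωL = 45700 Ω
X_C = 1/(ωC) = 4080 Ω
Branch 1: Z₁ = R = 7200 Ω
Branch 2 (series LC): Z₂ = j(X_L − X_C) = j41600 Ω
Parallel: Z = Z₁Z₂/(Z₁+Z₂), |Z| = 7090 Ω, ∠Z = 9.82°
I = V/|Z| = 24.1 mA
P = VI cos φ = 171 × 0.0241 × cos(9.82°) = 4.06 W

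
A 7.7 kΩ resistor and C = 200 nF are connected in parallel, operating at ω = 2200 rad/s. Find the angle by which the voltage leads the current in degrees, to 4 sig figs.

X_C = 1/(ωC) = 2273 Ω
Parallel: admittances add. Y = 1/R + jωC
Y = (0.0001299 + j0.0004400) S
|Y| = 0.0004588 S → |Z| = 1/|Y| = 2180 Ω, ∠Z = −∠Y = -73.56°

-73.56°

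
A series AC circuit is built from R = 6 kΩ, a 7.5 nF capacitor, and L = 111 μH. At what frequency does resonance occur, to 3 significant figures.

ω₀ = 1/√(LC) = 1/√(0.000111 × 7.5e-09) = 1.096e+06 rad/s
f₀ = ω₀/(2π) = 174 kHz

174 kHz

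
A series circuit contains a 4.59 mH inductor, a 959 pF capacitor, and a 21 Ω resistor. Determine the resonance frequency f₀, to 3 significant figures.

ω₀ = 1/√(LC) = 1/√(0.00459 × 9.59e-10) = 476600 rad/s
f₀ = ω₀/(2π) = 75.9 kHz

75.9 kHz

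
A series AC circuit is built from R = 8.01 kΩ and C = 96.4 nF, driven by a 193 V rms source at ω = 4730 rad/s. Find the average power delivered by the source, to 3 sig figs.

X_C = 1/(ωC) = 2190 Ω
Z = 8010 − j2190 Ω
|Z| = √(8010² + 2190²) = 8300 Ω
∠Z = arctan(-2190/8010) = -15.3°
I = V/|Z| = 23.2 mA
P = VI cos φ = 193 × 0.0232 × cos(-15.3°) = 4.33 W

4.33 W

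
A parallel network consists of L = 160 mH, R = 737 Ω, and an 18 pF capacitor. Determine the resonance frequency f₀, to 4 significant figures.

ω₀ = 1/√(LC) = 1/√(0.16 × 1.8e-11) = 589300 rad/s
f₀ = ω₀/(2π) = 93.78 kHz

93.78 kHz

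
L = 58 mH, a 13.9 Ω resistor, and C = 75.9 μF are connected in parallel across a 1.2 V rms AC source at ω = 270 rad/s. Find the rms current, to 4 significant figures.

X_L = ωL = 15.66 Ω
X_C = 1/(ωC) = 48.80 Ω
Parallel: admittances add. Y = 1/R + 1/(jωL) + jωC
Y = (0.07194 − j0.04336) S
|Y| = 0.08400 S → |Z| = 1/|Y| = 11.90 Ω, ∠Z = −∠Y = 31.08°
I = V/|Z| = 1.2/11.90 = 100.8 mA

100.8 mA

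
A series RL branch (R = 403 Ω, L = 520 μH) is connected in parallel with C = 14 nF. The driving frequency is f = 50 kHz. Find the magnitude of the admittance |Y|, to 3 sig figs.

4.13 mS

ω = 2πf = 314200 rad/s
X_L = ωL = 163 Ω
X_C = 1/(ωC) = 227 Ω
Branch 1 (R+jX_L): Z₁ = 403 + j163 Ω, |Z₁| = 435 Ω
Branch 2 (−jX_C): Z₂ = −j227 Ω
Parallel: Z = Z₁Z₂/(Z₁+Z₂), |Z| = 242 Ω, ∠Z = -58.9°
|Y| = 1/|Z| = 4.13 mS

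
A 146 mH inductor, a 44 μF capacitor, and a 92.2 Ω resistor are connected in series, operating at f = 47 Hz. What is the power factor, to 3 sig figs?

ω = 2πf = 295.3 rad/s
X_L = ωL = 43.1 Ω
X_C = 1/(ωC) = 77.0 Ω
Net reactance X = X_L − X_C = -33.8 Ω
Z = 92.2 − j33.8 Ω
|Z| = √(92.2² + 33.8²) = 98.2 Ω
∠Z = arctan(-33.8/92.2) = -20.2°
cos φ = cos(-20.2°) = 0.939

0.939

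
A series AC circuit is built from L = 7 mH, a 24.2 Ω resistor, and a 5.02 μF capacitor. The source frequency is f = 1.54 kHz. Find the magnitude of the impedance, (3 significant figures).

53.0 Ω

ω = 2πf = 9676 rad/s
X_L = ωL = 67.7 Ω
X_C = 1/(ωC) = 20.6 Ω
Net reactance X = X_L − X_C = 47.1 Ω
Z = 24.2 + j47.1 Ω
|Z| = √(24.2² + 47.1²) = 53.0 Ω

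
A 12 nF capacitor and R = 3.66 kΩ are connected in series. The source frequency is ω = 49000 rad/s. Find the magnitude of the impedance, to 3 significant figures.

4040 Ω

X_C = 1/(ωC) = 1700 Ω
Z = 3660 − j1700 Ω
|Z| = √(3660² + 1700²) = 4040 Ω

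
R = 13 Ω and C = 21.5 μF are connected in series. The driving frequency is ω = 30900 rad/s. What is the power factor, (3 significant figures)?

X_C = 1/(ωC) = 1.51 Ω
Z = 13.0 − j1.51 Ω
|Z| = √(13.0² + 1.51²) = 13.1 Ω
∠Z = arctan(-1.51/13.0) = -6.60°
cos φ = cos(-6.60°) = 0.993

0.993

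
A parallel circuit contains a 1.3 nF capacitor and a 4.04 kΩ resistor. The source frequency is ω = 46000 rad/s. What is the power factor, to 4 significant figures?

X_C = 1/(ωC) = 16720 Ω
Parallel: admittances add. Y = 1/R + jωC
Y = (0.0002475 + j5.98e-05) S
|Y| = 0.0002546 S → |Z| = 1/|Y| = 3927 Ω, ∠Z = −∠Y = -13.58°
cos φ = cos(-13.58°) = 0.9720

0.9720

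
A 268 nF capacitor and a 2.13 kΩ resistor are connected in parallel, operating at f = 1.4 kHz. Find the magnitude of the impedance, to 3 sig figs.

416 Ω

ω = 2πf = 8796 rad/s
X_C = 1/(ωC) = 424 Ω
Parallel: admittances add. Y = 1/R + jωC
Y = (0.000469 + j0.00236) S
|Y| = 0.00240 S → |Z| = 1/|Y| = 416 Ω, ∠Z = −∠Y = -78.7°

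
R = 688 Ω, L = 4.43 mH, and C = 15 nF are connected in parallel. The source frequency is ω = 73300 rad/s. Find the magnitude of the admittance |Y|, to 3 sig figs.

2.46 mS

X_L = ωL = 325 Ω
X_C = 1/(ωC) = 910 Ω
Parallel: admittances add. Y = 1/R + 1/(jωL) + jωC
Y = (0.00145 − j0.00198) S
|Y| = 0.00246 S → |Z| = 1/|Y| = 407 Ω, ∠Z = −∠Y = 53.7°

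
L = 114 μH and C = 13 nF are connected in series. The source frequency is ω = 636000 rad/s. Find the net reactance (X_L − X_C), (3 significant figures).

-48.4 Ω

X_L = ωL = 72.5 Ω
X_C = 1/(ωC) = 121 Ω
X = 72.5 − 121 = -48.4 Ω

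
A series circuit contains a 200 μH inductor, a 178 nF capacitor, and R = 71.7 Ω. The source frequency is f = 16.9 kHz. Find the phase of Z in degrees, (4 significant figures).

ω = 2πf = 106200 rad/s
X_L = ωL = 21.24 Ω
X_C = 1/(ωC) = 52.91 Ω
Net reactance X = X_L − X_C = -31.67 Ω
Z = 71.70 − j31.67 Ω
|Z| = √(71.70² + 31.67²) = 78.38 Ω
∠Z = arctan(-31.67/71.70) = -23.83°

-23.83°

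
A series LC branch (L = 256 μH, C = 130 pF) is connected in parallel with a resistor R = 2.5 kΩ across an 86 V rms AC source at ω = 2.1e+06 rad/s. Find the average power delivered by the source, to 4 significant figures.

2.958 W

X_L = ωL = 537.6 Ω
X_C = 1/(ωC) = 3663 Ω
Branch 1: Z₁ = R = 2500 Ω
Branch 2 (series LC): Z₂ = j(X_L − X_C) = −j3125 Ω
Parallel: Z = Z₁Z₂/(Z₁+Z₂), |Z| = 1952 Ω, ∠Z = -38.66°
I = V/|Z| = 44.05 mA
P = VI cos φ = 86 × 0.04405 × cos(-38.66°) = 2.958 W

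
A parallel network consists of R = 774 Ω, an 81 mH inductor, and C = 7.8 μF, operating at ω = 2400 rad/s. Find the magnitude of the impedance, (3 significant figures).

X_L = ωL = 194 Ω
X_C = 1/(ωC) = 53.4 Ω
Parallel: admittances add. Y = 1/R + 1/(jωL) + jωC
Y = (0.00129 + j0.0136) S
|Y| = 0.0136 S → |Z| = 1/|Y| = 73.3 Ω, ∠Z = −∠Y = -84.6°

73.3 Ω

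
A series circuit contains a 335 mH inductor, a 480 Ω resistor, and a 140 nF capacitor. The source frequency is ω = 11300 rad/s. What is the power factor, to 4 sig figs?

X_L = ωL = 3786 Ω
X_C = 1/(ωC) = 632.1 Ω
Net reactance X = X_L − X_C = 3153 Ω
Z = 480.0 + j3153 Ω
|Z| = √(480.0² + 3153²) = 3190 Ω
∠Z = arctan(3153/480.0) = 81.35°
cos φ = cos(81.35°) = 0.1505

0.1505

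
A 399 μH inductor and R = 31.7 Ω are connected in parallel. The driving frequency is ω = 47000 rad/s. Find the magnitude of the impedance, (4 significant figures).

X_L = ωL = 18.75 Ω
Parallel: admittances add. Y = 1/R + 1/(jωL)
Y = (0.03155 − j0.05332) S
|Y| = 0.06196 S → |Z| = 1/|Y| = 16.14 Ω, ∠Z = −∠Y = 59.39°

16.14 Ω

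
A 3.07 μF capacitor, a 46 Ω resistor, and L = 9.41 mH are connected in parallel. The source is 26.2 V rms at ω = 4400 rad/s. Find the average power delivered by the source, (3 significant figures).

X_L = ωL = 41.4 Ω
X_C = 1/(ωC) = 74.0 Ω
Parallel: admittances add. Y = 1/R + 1/(jωL) + jωC
Y = (0.0217 − j0.0106) S
|Y| = 0.0242 S → |Z| = 1/|Y| = 41.3 Ω, ∠Z = −∠Y = 26.1°
I = V/|Z| = 634 mA
P = VI cos φ = 26.2 × 0.634 × cos(26.1°) = 14.9 W

14.9 W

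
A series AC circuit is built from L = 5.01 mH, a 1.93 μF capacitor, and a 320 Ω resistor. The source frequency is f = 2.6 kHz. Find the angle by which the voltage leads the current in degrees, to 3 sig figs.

8.90°

ω = 2πf = 16340 rad/s
X_L = ωL = 81.8 Ω
X_C = 1/(ωC) = 31.7 Ω
Net reactance X = X_L − X_C = 50.1 Ω
Z = 320 + j50.1 Ω
|Z| = √(320² + 50.1²) = 324 Ω
∠Z = arctan(50.1/320) = 8.90°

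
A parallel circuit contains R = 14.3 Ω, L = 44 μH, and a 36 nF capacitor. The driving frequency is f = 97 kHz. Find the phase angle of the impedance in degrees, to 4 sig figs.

12.38°

ω = 2πf = 609500 rad/s
X_L = ωL = 26.82 Ω
X_C = 1/(ωC) = 45.58 Ω
Parallel: admittances add. Y = 1/R + 1/(jωL) + jωC
Y = (0.06993 − j0.01535) S
|Y| = 0.07159 S → |Z| = 1/|Y| = 13.97 Ω, ∠Z = −∠Y = 12.38°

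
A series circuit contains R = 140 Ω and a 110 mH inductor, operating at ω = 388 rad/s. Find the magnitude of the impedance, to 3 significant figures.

146 Ω

X_L = ωL = 42.7 Ω
Z = 140 + j42.7 Ω
|Z| = √(140² + 42.7²) = 146 Ω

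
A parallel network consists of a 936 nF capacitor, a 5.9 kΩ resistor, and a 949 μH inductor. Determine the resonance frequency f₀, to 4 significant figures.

ω₀ = 1/√(LC) = 1/√(0.000949 × 9.36e-07) = 33550 rad/s
f₀ = ω₀/(2π) = 5.340 kHz

5.340 kHz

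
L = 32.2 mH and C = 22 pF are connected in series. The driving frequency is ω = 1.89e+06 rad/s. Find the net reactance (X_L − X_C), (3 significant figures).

36800 Ω

X_L = ωL = 60900 Ω
X_C = 1/(ωC) = 24100 Ω
X = 60900 − 24100 = 36800 Ω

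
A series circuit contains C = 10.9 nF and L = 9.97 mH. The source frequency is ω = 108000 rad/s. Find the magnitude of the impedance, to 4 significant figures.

227.3 Ω

X_L = ωL = 1077 Ω
X_C = 1/(ωC) = 849.5 Ω
Net reactance X = X_L − X_C = 227.3 Ω
Z = j227.3 Ω
|Z| = √(0² + 227.3²) = 227.3 Ω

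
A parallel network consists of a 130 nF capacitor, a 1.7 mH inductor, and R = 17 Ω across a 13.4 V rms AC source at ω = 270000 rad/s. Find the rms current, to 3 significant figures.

X_L = ωL = 459 Ω
X_C = 1/(ωC) = 28.5 Ω
Parallel: admittances add. Y = 1/R + 1/(jωL) + jωC
Y = (0.0588 + j0.0329) S
|Y| = 0.0674 S → |Z| = 1/|Y| = 14.8 Ω, ∠Z = −∠Y = -29.2°
I = V/|Z| = 13.4/14.8 = 903 mA

903 mA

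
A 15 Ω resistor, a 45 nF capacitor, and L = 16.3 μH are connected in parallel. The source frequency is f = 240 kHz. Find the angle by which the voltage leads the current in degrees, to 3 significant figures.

-22.2°

ω = 2πf = 1.508e+06 rad/s
X_L = ωL = 24.6 Ω
X_C = 1/(ωC) = 14.7 Ω
Parallel: admittances add. Y = 1/R + 1/(jωL) + jωC
Y = (0.0667 + j0.0272) S
|Y| = 0.0720 S → |Z| = 1/|Y| = 13.9 Ω, ∠Z = −∠Y = -22.2°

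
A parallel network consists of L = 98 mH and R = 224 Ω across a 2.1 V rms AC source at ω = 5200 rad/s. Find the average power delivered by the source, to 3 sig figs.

X_L = ωL = 510 Ω
Parallel: admittances add. Y = 1/R + 1/(jωL)
Y = (0.00446 − j0.00196) S
|Y| = 0.00488 S → |Z| = 1/|Y| = 205 Ω, ∠Z = −∠Y = 23.7°
I = V/|Z| = 10.2 mA
P = VI cos φ = 2.1 × 0.0102 × cos(23.7°) = 19.7 mW

19.7 mW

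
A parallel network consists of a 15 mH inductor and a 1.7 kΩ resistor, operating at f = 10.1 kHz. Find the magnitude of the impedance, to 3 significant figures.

ω = 2πf = 63460 rad/s
X_L = ωL = 952 Ω
Parallel: admittances add. Y = 1/R + 1/(jωL)
Y = (0.000588 − j0.00105) S
|Y| = 0.00120 S → |Z| = 1/|Y| = 831 Ω, ∠Z = −∠Y = 60.8°

831 Ω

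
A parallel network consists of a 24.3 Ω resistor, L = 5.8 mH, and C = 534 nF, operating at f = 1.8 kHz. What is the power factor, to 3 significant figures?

0.976

ω = 2πf = 11310 rad/s
X_L = ωL = 65.6 Ω
X_C = 1/(ωC) = 166 Ω
Parallel: admittances add. Y = 1/R + 1/(jωL) + jωC
Y = (0.0412 − j0.00921) S
|Y| = 0.0422 S → |Z| = 1/|Y| = 23.7 Ω, ∠Z = −∠Y = 12.6°
cos φ = cos(12.6°) = 0.976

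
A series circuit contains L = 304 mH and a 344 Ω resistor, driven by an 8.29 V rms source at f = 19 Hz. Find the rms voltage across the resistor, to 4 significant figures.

8.244 V

ω = 2πf = 119.4 rad/s
X_L = ωL = 36.29 Ω
Z = 344.0 + j36.29 Ω
|Z| = √(344.0² + 36.29²) = 345.9 Ω
I = V/|Z| = 23.97 mA
V_R = I·|Z_R| = 0.02397 × 344.0 = 8.244 V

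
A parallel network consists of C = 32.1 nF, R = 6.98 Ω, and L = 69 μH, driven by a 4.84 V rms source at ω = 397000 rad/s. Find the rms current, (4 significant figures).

X_L = ωL = 27.39 Ω
X_C = 1/(ωC) = 78.47 Ω
Parallel: admittances add. Y = 1/R + 1/(jωL) + jωC
Y = (0.1433 − j0.02376) S
|Y| = 0.1452 S → |Z| = 1/|Y| = 6.886 Ω, ∠Z = −∠Y = 9.417°
I = V/|Z| = 4.84/6.886 = 702.9 mA

702.9 mA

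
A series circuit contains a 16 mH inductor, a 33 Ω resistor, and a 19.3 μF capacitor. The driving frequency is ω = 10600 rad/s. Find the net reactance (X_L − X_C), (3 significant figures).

165 Ω

X_L = ωL = 170 Ω
X_C = 1/(ωC) = 4.89 Ω
X = 170 − 4.89 = 165 Ω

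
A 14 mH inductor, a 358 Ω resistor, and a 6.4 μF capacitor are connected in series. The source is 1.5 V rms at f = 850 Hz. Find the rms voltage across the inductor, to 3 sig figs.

ω = 2πf = 5341 rad/s
X_L = ωL = 74.8 Ω
X_C = 1/(ωC) = 29.3 Ω
Net reactance X = X_L − X_C = 45.5 Ω
Z = 358 + j45.5 Ω
|Z| = √(358² + 45.5²) = 361 Ω
I = V/|Z| = 4.16 mA
V_L = I·|Z_L| = 0.00416 × 74.8 = 0.311 V

0.311 V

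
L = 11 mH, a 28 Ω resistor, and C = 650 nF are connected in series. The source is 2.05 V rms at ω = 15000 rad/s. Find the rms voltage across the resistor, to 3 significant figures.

X_L = ωL = 165 Ω
X_C = 1/(ωC) = 103 Ω
Net reactance X = X_L − X_C = 62.4 Ω
Z = 28.0 + j62.4 Ω
|Z| = √(28.0² + 62.4²) = 68.4 Ω
I = V/|Z| = 30.0 mA
V_R = I·|Z_R| = 0.0300 × 28.0 = 0.839 V

0.839 V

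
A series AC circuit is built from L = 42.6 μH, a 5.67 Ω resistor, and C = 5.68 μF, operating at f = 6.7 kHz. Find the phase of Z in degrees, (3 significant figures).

ω = 2πf = 42100 rad/s
X_L = ωL = 1.79 Ω
X_C = 1/(ωC) = 4.18 Ω
Net reactance X = X_L − X_C = -2.39 Ω
Z = 5.67 − j2.39 Ω
|Z| = √(5.67² + 2.39²) = 6.15 Ω
∠Z = arctan(-2.39/5.67) = -22.8°

-22.8°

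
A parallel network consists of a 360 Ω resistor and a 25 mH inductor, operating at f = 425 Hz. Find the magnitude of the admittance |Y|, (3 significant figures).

15.2 mS

ω = 2πf = 2670 rad/s
X_L = ωL = 66.8 Ω
Parallel: admittances add. Y = 1/R + 1/(jωL)
Y = (0.00278 − j0.0150) S
|Y| = 0.0152 S → |Z| = 1/|Y| = 65.6 Ω, ∠Z = −∠Y = 79.5°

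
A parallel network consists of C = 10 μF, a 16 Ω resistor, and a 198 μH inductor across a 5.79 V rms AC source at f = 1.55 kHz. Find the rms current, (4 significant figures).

2.465 A

ω = 2πf = 9739 rad/s
X_L = ωL = 1.928 Ω
X_C = 1/(ωC) = 10.27 Ω
Parallel: admittances add. Y = 1/R + 1/(jωL) + jωC
Y = (0.06250 − j0.4212) S
|Y| = 0.4258 S → |Z| = 1/|Y| = 2.348 Ω, ∠Z = −∠Y = 81.56°
I = V/|Z| = 5.79/2.348 = 2.465 A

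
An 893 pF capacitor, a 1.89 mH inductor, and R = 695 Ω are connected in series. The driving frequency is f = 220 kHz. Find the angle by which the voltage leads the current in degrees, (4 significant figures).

68.91°

ω = 2πf = 1.382e+06 rad/s
X_L = ωL = 2613 Ω
X_C = 1/(ωC) = 810.1 Ω
Net reactance X = X_L − X_C = 1802 Ω
Z = 695.0 + j1802 Ω
|Z| = √(695.0² + 1802²) = 1932 Ω
∠Z = arctan(1802/695.0) = 68.91°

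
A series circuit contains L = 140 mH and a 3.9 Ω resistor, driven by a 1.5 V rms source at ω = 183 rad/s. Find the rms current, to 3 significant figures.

X_L = ωL = 25.6 Ω
Z = 3.90 + j25.6 Ω
|Z| = √(3.90² + 25.6²) = 25.9 Ω
I = V/|Z| = 1.5/25.9 = 57.9 mA

57.9 mA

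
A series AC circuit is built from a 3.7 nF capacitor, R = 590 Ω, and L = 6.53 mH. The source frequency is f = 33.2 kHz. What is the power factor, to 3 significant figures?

0.994

ω = 2πf = 208600 rad/s
X_L = ωL = 1360 Ω
X_C = 1/(ωC) = 1300 Ω
Net reactance X = X_L − X_C = 66.5 Ω
Z = 590 + j66.5 Ω
|Z| = √(590² + 66.5²) = 594 Ω
∠Z = arctan(66.5/590) = 6.43°
cos φ = cos(6.43°) = 0.994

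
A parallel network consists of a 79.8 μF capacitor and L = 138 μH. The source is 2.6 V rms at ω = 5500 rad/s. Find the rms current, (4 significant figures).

X_L = ωL = 0.7590 Ω
X_C = 1/(ωC) = 2.278 Ω
Parallel: admittances add. Y = 1/(jωL) + jωC
Y = (0 − j0.8786) S
|Y| = 0.8786 S → |Z| = 1/|Y| = 1.138 Ω, ∠Z = −∠Y = 90.00°
I = V/|Z| = 2.6/1.138 = 2.284 A

2.284 A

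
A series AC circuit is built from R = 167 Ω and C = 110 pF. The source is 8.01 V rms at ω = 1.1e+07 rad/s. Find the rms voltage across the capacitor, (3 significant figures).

X_C = 1/(ωC) = 826 Ω
Z = 167 − j826 Ω
|Z| = √(167² + 826²) = 843 Ω
I = V/|Z| = 9.50 mA
V_C = I·|Z_C| = 0.00950 × 826 = 7.85 V

7.85 V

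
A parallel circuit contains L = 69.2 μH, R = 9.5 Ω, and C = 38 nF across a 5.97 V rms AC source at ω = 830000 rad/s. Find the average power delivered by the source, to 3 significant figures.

3.75 W

X_L = ωL = 57.4 Ω
X_C = 1/(ωC) = 31.7 Ω
Parallel: admittances add. Y = 1/R + 1/(jωL) + jωC
Y = (0.105 + j0.0141) S
|Y| = 0.106 S → |Z| = 1/|Y| = 9.42 Ω, ∠Z = −∠Y = -7.65°
I = V/|Z| = 634 mA
P = VI cos φ = 5.97 × 0.634 × cos(-7.65°) = 3.75 W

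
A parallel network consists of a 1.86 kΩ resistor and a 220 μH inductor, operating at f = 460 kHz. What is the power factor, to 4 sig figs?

ω = 2πf = 2.89e+06 rad/s
X_L = ωL = 635.9 Ω
Parallel: admittances add. Y = 1/R + 1/(jωL)
Y = (0.0005376 − j0.001573) S
|Y| = 0.001662 S → |Z| = 1/|Y| = 601.7 Ω, ∠Z = −∠Y = 71.13°
cos φ = cos(71.13°) = 0.3235

0.3235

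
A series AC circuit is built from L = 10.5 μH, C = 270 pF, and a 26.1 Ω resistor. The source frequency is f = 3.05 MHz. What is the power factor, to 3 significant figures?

ω = 2πf = 1.916e+07 rad/s
X_L = ωL = 201 Ω
X_C = 1/(ωC) = 193 Ω
Net reactance X = X_L − X_C = 7.95 Ω
Z = 26.1 + j7.95 Ω
|Z| = √(26.1² + 7.95²) = 27.3 Ω
∠Z = arctan(7.95/26.1) = 16.9°
cos φ = cos(16.9°) = 0.957

0.957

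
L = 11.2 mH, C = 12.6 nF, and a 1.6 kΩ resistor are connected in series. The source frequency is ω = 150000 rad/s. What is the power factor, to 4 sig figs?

X_L = ωL = 1680 Ω
X_C = 1/(ωC) = 529.1 Ω
Net reactance X = X_L − X_C = 1151 Ω
Z = 1600 + j1151 Ω
|Z| = √(1600² + 1151²) = 1971 Ω
∠Z = arctan(1151/1600) = 35.73°
cos φ = cos(35.73°) = 0.8118

0.8118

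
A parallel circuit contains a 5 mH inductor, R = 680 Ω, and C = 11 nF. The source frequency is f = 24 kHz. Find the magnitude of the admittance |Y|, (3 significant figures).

1.51 mS

ω = 2πf = 150800 rad/s
X_L = ωL = 754 Ω
X_C = 1/(ωC) = 603 Ω
Parallel: admittances add. Y = 1/R + 1/(jωL) + jωC
Y = (0.00147 + j0.000332) S
|Y| = 0.00151 S → |Z| = 1/|Y| = 663 Ω, ∠Z = −∠Y = -12.7°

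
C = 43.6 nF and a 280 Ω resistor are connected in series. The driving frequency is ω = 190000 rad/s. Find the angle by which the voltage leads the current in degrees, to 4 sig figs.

-23.32°

X_C = 1/(ωC) = 120.7 Ω
Z = 280.0 − j120.7 Ω
|Z| = √(280.0² + 120.7²) = 304.9 Ω
∠Z = arctan(-120.7/280.0) = -23.32°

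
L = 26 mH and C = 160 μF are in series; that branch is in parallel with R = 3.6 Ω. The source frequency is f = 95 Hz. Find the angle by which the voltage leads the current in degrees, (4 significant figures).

35.49°

ω = 2πf = 596.9 rad/s
X_L = ωL = 15.52 Ω
X_C = 1/(ωC) = 10.47 Ω
Branch 1: Z₁ = R = 3.600 Ω
Branch 2 (series LC): Z₂ = j(X_L − X_C) = j5.049 Ω
Parallel: Z = Z₁Z₂/(Z₁+Z₂), |Z| = 2.931 Ω, ∠Z = 35.49°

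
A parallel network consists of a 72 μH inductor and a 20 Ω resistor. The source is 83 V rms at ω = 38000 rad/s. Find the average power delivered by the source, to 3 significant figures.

X_L = ωL = 2.74 Ω
Parallel: admittances add. Y = 1/R + 1/(jωL)
Y = (0.0500 − j0.365) S
|Y| = 0.369 S → |Z| = 1/|Y| = 2.71 Ω, ∠Z = −∠Y = 82.2°
I = V/|Z| = 30.6 A
P = VI cos φ = 83 × 30.6 × cos(82.2°) = 344 W

344 W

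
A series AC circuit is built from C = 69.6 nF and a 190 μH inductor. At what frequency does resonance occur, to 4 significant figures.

43.77 kHz

ω₀ = 1/√(LC) = 1/√(0.00019 × 6.96e-08) = 275000 rad/s
f₀ = ω₀/(2π) = 43.77 kHz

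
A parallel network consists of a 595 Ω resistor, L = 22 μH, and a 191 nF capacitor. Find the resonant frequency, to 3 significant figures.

77.6 kHz

ω₀ = 1/√(LC) = 1/√(2.2e-05 × 1.91e-07) = 487800 rad/s
f₀ = ω₀/(2π) = 77.6 kHz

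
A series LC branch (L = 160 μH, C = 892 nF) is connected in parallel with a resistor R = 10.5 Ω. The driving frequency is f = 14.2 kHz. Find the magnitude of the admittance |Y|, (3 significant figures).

592 mS

ω = 2πf = 89220 rad/s
X_L = ωL = 14.3 Ω
X_C = 1/(ωC) = 12.6 Ω
Branch 1: Z₁ = R = 10.5 Ω
Branch 2 (series LC): Z₂ = j(X_L − X_C) = j1.71 Ω
Parallel: Z = Z₁Z₂/(Z₁+Z₂), |Z| = 1.69 Ω, ∠Z = 80.7°
|Y| = 1/|Z| = 592 mS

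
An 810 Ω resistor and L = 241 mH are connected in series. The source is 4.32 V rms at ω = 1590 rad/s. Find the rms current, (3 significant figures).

4.82 mA

X_L = ωL = 383 Ω
Z = 810 + j383 Ω
|Z| = √(810² + 383²) = 896 Ω
I = V/|Z| = 4.32/896 = 4.82 mA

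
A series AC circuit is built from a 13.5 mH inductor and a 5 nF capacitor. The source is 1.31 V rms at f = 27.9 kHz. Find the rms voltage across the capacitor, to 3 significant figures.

1.22 V

ω = 2πf = 175300 rad/s
X_L = ωL = 2370 Ω
X_C = 1/(ωC) = 1140 Ω
Net reactance X = X_L − X_C = 1230 Ω
Z = j1230 Ω
|Z| = √(0² + 1230²) = 1230 Ω
I = V/|Z| = 1.07 mA
V_C = I·|Z_C| = 0.00107 × 1140 = 1.22 V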